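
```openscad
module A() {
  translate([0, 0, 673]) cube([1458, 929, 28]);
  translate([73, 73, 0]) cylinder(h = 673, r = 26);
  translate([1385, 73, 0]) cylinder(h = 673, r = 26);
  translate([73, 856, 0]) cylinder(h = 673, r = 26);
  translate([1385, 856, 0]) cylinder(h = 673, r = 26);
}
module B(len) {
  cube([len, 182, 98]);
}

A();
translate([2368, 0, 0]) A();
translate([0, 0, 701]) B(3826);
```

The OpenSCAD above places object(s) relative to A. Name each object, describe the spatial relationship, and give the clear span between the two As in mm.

A is a table. B is a beam. A beam spans the tops of two tables. The clear span between the two tables is 910 mm.

Second table starts at x = 2368; first ends at x = 1458; clear span = 2368 − 1458 = 910 mm.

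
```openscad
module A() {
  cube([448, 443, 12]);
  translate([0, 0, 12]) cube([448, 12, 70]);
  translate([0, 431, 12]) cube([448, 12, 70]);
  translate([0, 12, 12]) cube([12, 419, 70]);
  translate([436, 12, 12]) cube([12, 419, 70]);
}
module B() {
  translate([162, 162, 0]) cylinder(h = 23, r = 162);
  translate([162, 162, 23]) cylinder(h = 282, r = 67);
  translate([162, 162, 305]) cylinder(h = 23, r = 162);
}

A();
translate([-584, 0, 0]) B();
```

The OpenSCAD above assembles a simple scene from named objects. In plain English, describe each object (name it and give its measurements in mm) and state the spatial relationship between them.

A is an open-topped rectangular box: outside dimensions 448×443×82 mm, with a uniform wall and base thickness of 12 mm. The base is a full 448×443 slab on the floor; four walls sit on top of the base. The front and back walls (the −y and +y sides) span the full width; the two side walls fit between them.

B is a spool: two coaxial disc flanges of radius 162 mm and thickness 23 mm, joined by a core cylinder of radius 67 mm and height 282 mm. The lower flange rests on z = 0 and the three cylinders share a vertical axis.

The spool is on the floor beside the open box on its −x side.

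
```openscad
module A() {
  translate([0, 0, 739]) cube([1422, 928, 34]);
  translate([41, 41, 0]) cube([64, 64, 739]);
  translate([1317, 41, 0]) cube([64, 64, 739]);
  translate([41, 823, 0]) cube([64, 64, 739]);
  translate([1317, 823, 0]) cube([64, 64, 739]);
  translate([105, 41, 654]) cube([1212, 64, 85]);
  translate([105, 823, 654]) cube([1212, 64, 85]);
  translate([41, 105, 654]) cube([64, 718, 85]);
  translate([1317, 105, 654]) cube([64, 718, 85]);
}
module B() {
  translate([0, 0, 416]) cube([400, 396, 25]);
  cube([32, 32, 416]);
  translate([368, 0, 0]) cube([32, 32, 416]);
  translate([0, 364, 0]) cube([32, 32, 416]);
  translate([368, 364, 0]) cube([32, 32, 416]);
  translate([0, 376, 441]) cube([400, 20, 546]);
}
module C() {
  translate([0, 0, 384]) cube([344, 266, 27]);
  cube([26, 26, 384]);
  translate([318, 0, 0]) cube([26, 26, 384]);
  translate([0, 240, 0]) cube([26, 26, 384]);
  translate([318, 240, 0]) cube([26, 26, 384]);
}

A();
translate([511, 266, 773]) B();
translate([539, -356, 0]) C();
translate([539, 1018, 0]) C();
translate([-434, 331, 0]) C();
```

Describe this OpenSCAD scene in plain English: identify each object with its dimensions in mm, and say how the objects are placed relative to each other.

A is a table with a 1422×928 mm rectangular top, 34 mm thick, top surface at z = 773 mm, supported by four 64×64 mm square legs, each inset 41 mm from the nearest pair of top edges, running from the floor. Four apron rails, 64 mm thick and 85 mm tall, run between adjacent legs with their top edges flush with the underside of the top and their outer faces flush with the legs' outer faces.

B is a chair: 400×396 mm seat, 25 mm thick, top at z = 441 mm, on four 32 mm square corner legs flush with the seat edges. A 20 mm thick backrest slab spans the full seat width, extending 546 mm above the seat top, its back face flush with the seat's +y edge.

C is a four-legged stool. The seat is 344×266 mm, 27 mm thick, top at z = 411 mm. It stands on four square legs, each 26×26 mm in cross-section, from z = 0 to the seat underside, each flush with a corner of the seat.

The chair is on top of the table, centred. Three stools sit around the table at the −y, +y, −x sides.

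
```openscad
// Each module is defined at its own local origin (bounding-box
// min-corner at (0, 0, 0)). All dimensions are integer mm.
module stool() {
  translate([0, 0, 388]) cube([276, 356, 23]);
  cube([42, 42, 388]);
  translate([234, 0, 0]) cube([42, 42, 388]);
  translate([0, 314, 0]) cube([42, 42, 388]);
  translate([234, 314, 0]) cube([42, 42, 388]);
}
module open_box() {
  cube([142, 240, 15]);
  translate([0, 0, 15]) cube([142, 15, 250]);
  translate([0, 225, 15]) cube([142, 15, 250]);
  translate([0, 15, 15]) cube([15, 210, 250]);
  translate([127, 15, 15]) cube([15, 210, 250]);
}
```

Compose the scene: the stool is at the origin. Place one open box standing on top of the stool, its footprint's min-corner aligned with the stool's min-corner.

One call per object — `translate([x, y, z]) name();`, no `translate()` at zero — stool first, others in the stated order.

stool();
translate([0, 0, 411]) open_box();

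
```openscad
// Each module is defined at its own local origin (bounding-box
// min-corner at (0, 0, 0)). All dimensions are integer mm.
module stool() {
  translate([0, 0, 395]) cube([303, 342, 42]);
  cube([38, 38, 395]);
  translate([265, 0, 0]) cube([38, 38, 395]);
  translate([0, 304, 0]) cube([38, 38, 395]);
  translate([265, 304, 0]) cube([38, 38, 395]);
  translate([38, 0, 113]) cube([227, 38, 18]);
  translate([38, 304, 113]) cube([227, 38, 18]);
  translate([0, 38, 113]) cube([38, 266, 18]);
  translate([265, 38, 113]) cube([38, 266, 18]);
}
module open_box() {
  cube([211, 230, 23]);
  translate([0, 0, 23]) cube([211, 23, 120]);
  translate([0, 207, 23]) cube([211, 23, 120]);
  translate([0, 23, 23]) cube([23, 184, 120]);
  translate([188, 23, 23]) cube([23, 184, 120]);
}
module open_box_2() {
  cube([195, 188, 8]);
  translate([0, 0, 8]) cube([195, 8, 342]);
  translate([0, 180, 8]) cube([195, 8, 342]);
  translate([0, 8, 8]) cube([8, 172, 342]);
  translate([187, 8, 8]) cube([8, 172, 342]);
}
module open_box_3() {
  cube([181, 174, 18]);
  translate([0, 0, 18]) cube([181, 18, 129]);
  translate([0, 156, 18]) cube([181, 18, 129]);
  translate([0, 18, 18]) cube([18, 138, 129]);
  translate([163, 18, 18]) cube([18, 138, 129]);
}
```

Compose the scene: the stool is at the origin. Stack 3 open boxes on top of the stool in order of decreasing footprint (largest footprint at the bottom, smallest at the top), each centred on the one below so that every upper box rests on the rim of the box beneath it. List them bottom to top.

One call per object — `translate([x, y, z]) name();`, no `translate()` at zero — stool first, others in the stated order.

stool();
translate([46, 56, 437]) open_box();
translate([54, 77, 580]) open_box_2();
translate([61, 84, 930]) open_box_3();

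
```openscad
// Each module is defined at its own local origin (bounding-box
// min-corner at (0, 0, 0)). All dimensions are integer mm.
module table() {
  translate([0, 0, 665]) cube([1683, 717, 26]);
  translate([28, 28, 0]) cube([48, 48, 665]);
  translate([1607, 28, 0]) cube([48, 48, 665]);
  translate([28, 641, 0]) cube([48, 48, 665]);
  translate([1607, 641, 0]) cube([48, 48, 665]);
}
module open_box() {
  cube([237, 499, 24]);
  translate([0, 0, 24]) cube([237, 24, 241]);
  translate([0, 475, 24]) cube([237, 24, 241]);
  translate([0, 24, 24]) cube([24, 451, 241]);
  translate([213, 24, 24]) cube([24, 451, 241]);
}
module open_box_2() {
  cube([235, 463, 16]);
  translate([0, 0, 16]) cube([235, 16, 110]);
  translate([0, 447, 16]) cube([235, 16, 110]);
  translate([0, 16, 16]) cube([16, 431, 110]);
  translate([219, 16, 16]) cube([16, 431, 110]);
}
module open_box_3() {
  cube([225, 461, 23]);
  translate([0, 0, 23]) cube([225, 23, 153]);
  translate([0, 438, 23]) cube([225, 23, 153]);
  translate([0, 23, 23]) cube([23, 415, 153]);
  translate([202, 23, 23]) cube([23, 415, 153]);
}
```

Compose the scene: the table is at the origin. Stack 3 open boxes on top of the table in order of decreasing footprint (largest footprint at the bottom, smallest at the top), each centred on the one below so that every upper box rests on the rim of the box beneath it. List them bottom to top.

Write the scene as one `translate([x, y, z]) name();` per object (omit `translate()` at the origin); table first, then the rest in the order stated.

table();
translate([723, 109, 691]) open_box();
translate([724, 127, 956]) open_box_2();
translate([729, 128, 1082]) open_box_3();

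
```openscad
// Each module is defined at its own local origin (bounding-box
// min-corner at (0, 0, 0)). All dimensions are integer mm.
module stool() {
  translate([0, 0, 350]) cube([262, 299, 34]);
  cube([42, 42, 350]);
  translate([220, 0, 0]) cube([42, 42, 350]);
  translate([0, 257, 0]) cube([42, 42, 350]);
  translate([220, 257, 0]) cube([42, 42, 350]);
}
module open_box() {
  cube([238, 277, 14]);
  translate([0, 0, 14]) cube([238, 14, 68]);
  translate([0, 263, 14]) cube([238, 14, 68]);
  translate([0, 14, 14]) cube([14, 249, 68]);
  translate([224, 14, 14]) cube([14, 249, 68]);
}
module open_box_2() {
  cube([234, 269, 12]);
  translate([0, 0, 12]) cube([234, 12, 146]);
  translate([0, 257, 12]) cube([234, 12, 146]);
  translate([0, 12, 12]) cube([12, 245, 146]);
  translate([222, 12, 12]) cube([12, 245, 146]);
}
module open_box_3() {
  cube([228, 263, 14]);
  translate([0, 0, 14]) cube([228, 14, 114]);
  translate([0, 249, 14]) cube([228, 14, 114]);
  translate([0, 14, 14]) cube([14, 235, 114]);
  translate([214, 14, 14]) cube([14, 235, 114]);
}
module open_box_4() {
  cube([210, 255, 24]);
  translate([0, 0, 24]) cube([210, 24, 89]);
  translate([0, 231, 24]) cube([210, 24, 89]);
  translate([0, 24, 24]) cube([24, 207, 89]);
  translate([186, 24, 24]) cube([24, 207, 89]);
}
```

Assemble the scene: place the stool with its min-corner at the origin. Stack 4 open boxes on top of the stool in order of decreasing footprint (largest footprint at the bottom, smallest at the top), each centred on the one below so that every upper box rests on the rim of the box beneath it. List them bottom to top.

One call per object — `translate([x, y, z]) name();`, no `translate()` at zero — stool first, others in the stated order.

stool();
translate([12, 11, 384]) open_box();
translate([14, 15, 466]) open_box_2();
translate([17, 18, 624]) open_box_3();
translate([26, 22, 752]) open_box_4();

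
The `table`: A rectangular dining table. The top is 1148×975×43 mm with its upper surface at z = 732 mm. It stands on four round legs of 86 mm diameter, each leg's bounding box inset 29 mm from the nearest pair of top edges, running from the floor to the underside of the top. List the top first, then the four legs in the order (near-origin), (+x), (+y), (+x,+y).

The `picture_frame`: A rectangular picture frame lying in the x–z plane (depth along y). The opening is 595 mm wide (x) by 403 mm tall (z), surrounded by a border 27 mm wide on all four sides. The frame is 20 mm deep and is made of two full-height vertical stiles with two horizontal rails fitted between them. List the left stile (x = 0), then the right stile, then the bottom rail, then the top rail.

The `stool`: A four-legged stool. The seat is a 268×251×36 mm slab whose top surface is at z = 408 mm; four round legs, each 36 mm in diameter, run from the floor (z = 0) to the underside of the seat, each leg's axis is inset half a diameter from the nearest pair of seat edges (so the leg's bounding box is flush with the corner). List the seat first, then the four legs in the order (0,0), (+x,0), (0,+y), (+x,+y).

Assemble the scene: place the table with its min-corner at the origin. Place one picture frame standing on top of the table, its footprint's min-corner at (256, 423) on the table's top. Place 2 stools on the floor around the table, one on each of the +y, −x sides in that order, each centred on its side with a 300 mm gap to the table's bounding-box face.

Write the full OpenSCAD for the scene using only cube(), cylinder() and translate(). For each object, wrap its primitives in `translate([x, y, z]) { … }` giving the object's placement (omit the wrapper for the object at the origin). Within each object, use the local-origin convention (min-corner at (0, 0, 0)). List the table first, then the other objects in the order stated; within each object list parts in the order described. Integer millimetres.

translate([0, 0, 689]) cube([1148, 975, 43]);
translate([72, 72, 0]) cylinder(h = 689, r = 43);
translate([1076, 72, 0]) cylinder(h = 689, r = 43);
translate([72, 903, 0]) cylinder(h = 689, r = 43);
translate([1076, 903, 0]) cylinder(h = 689, r = 43);
translate([256, 423, 732]) {
  cube([27, 20, 457]);
  translate([622, 0, 0]) cube([27, 20, 457]);
  translate([27, 0, 0]) cube([595, 20, 27]);
  translate([27, 0, 430]) cube([595, 20, 27]);
}
translate([440, 1275, 0]) {
  translate([0, 0, 372]) cube([268, 251, 36]);
  translate([18, 18, 0]) cylinder(h = 372, r = 18);
  translate([250, 18, 0]) cylinder(h = 372, r = 18);
  translate([18, 233, 0]) cylinder(h = 372, r = 18);
  translate([250, 233, 0]) cylinder(h = 372, r = 18);
}
translate([-568, 362, 0]) {
  translate([0, 0, 372]) cube([268, 251, 36]);
  translate([18, 18, 0]) cylinder(h = 372, r = 18);
  translate([250, 18, 0]) cylinder(h = 372, r = 18);
  translate([18, 233, 0]) cylinder(h = 372, r = 18);
  translate([250, 233, 0]) cylinder(h = 372, r = 18);
}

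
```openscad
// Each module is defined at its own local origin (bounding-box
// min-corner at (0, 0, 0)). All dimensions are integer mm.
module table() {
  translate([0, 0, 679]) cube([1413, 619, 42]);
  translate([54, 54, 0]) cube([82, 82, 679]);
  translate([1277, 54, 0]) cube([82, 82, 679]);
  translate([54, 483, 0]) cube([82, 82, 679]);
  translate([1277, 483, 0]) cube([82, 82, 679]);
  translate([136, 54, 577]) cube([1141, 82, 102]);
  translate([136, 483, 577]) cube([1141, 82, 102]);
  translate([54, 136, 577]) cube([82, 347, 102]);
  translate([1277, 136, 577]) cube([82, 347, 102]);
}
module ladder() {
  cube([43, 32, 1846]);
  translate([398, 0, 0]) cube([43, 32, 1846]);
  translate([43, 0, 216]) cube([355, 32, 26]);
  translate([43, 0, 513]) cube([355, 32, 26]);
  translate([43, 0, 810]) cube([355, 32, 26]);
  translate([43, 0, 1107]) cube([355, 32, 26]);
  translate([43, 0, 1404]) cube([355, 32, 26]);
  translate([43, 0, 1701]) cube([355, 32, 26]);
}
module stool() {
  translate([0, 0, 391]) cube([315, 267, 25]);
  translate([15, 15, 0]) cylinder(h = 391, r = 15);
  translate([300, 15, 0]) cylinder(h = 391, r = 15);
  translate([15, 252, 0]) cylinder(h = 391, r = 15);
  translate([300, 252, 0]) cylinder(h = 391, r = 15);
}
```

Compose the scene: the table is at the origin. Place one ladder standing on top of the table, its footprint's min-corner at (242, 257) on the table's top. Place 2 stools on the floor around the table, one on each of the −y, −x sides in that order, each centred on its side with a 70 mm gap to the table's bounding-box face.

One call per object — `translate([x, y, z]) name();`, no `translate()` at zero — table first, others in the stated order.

table();
translate([242, 257, 721]) ladder();
translate([549, -337, 0]) stool();
translate([-385, 176, 0]) stool();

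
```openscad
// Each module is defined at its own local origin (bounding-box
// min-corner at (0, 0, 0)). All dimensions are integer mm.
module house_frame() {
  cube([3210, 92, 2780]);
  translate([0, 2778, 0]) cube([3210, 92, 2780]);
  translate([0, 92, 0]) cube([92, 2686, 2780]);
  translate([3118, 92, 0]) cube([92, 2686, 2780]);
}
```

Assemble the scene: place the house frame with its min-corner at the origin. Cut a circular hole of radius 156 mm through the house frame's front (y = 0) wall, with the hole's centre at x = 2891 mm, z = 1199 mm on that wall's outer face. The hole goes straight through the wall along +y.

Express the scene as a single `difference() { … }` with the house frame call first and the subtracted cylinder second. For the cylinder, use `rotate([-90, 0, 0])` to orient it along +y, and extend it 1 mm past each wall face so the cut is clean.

difference() {
  house_frame();
  translate([2891, -1, 1199]) rotate([-90, 0, 0]) cylinder(h = 94, r = 156);
}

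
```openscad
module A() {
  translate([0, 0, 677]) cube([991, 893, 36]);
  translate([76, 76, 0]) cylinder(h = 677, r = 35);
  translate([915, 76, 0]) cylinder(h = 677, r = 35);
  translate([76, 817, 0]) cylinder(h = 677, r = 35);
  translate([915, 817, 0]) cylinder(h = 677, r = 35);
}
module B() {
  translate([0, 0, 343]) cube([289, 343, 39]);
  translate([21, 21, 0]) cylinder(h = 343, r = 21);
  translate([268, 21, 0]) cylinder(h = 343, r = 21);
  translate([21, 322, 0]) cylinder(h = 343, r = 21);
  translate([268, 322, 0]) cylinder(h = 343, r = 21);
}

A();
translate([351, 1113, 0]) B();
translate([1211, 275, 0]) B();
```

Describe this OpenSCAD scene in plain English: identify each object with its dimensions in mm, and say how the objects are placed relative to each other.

A is a table with a 991×893 mm rectangular top, 36 mm thick, top surface at z = 713 mm, supported by four round legs of 70 mm diameter, each leg's bounding box inset 41 mm from the nearest pair of top edges, running from the floor.

B is a four-legged stool. The seat is a 289×343×39 mm slab whose top surface is at z = 382 mm; four round legs, each 42 mm in diameter, run from the floor (z = 0) to the underside of the seat, each leg's axis is inset half a diameter from the nearest pair of seat edges (so the leg's bounding box is flush with the corner).

Two stools sit around the table at the +y, +x sides.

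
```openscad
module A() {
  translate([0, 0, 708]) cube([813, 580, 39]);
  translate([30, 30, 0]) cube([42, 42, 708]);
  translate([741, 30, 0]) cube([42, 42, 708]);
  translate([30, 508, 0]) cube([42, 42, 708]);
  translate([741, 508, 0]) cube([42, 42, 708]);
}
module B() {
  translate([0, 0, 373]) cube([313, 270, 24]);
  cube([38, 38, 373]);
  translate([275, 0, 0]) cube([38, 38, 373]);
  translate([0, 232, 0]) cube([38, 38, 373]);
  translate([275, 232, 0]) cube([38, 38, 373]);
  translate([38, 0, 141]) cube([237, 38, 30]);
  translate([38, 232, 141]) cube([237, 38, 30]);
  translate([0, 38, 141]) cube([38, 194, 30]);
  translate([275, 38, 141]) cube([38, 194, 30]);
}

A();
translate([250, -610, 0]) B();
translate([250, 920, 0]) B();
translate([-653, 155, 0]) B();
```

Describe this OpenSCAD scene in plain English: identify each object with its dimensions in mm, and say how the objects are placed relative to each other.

A is a table with a 813×580 mm rectangular top, 39 mm thick, top surface at z = 747 mm, supported by four 42×42 mm square legs, each inset 30 mm from the nearest pair of top edges, running from the floor.

B is a four-legged stool. The seat is a 313×270×24 mm slab whose top surface is at z = 397 mm; four square legs, each 38×38 mm in cross-section, run from the floor (z = 0) to the underside of the seat, each flush with a corner of the seat. Four stretchers, 38 mm wide and 30 mm tall, connect adjacent legs with their undersides at z = 141 mm, each running between the inner faces of the legs it joins and aligned with the legs' outer faces on the other axis.

Three stools sit around the table at the −y, +y, −x sides.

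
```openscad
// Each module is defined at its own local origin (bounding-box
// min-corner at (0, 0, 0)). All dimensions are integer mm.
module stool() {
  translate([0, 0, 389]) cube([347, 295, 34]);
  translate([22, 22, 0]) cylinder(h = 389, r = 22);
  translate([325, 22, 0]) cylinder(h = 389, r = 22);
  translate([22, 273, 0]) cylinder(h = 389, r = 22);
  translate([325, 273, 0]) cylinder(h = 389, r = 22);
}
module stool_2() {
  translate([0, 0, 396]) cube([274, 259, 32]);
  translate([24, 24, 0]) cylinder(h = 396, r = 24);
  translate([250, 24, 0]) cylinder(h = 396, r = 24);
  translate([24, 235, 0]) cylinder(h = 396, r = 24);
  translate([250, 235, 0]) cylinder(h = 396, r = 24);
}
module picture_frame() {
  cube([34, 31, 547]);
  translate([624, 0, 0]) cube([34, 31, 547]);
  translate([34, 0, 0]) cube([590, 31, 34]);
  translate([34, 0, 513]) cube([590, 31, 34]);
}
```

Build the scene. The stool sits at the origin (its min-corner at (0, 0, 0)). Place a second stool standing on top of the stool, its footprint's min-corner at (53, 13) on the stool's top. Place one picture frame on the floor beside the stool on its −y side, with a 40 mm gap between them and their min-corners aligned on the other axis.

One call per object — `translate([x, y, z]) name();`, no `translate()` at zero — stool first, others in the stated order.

stool();
translate([53, 13, 423]) stool_2();
translate([0, -71, 0]) picture_frame();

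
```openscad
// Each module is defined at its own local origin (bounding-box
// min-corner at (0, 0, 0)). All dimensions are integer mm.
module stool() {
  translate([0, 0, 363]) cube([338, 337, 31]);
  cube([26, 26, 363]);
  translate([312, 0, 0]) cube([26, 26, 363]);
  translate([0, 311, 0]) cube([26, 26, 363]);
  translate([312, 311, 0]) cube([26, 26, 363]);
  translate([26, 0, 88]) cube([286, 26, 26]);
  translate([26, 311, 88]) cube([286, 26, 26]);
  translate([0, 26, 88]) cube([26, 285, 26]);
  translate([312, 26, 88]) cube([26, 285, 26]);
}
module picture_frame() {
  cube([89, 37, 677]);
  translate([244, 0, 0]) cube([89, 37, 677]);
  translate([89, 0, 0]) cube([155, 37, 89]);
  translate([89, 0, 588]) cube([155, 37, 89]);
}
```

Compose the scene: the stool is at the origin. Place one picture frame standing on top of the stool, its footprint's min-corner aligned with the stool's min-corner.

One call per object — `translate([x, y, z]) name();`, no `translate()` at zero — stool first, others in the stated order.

stool();
translate([0, 0, 394]) picture_frame();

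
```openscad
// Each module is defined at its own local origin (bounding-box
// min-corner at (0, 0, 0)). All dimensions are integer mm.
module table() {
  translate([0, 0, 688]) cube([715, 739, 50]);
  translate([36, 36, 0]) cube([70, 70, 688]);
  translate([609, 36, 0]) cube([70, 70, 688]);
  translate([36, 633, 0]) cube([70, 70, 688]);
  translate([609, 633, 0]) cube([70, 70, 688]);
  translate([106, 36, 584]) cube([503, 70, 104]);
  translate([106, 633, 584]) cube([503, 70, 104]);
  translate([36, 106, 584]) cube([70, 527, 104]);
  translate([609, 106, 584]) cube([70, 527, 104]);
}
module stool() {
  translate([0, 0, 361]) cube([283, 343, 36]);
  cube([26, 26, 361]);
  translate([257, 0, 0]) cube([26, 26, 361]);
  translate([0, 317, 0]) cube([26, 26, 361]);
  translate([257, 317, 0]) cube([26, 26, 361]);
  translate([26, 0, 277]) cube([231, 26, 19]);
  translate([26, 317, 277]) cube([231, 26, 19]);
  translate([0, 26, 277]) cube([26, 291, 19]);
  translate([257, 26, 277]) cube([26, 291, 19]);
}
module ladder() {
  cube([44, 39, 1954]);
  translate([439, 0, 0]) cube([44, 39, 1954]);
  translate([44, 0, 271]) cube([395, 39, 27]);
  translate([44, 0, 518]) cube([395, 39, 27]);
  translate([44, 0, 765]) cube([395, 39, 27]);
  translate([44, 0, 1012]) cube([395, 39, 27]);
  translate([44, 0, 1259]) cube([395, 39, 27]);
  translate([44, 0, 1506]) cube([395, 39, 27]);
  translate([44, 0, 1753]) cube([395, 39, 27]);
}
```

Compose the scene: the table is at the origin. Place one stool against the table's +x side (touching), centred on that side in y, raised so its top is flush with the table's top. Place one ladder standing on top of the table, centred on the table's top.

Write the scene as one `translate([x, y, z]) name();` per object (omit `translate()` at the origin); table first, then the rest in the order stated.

table();
translate([715, 198, 341]) stool();
translate([116, 350, 738]) ladder();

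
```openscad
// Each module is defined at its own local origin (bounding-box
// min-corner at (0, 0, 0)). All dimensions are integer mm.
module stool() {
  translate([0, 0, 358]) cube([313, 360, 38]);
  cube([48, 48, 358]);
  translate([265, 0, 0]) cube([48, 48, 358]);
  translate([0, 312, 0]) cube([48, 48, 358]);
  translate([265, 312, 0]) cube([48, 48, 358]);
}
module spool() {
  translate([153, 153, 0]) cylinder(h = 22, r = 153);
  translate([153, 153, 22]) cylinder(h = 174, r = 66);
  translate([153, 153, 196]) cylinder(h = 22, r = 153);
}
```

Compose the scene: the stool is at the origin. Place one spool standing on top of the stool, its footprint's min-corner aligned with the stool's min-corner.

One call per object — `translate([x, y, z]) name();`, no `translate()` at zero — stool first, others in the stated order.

stool();
translate([0, 0, 396]) spool();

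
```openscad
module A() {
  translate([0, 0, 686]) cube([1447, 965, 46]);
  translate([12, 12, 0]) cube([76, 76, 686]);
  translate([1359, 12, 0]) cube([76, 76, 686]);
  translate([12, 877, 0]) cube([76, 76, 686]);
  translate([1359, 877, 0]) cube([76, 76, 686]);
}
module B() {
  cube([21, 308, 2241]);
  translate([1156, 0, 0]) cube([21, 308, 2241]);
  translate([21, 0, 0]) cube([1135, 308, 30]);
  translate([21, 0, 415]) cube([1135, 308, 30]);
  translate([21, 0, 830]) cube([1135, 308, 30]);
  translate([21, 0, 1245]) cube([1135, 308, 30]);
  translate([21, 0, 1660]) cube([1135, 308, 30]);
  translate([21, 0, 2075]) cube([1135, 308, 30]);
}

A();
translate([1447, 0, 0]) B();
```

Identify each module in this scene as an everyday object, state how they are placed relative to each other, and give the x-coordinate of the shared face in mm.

A is a table. B is a bookshelf. The bookshelf is against the table's +x side, with their −y faces flush. The x-coordinate of the shared face is 1447 mm.

The table's +x face and the bookshelf's −x face are both at x = 1447 mm.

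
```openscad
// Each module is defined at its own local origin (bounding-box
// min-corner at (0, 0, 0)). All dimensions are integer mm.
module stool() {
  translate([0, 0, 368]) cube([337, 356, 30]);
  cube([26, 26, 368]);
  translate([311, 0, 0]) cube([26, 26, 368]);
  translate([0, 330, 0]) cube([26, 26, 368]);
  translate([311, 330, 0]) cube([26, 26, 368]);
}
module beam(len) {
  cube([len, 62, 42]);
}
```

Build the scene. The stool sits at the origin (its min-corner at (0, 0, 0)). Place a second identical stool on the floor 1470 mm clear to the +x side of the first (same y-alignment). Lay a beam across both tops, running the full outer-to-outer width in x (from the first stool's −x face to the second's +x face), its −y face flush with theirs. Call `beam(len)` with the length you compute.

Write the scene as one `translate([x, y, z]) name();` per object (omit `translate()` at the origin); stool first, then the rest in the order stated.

stool();
translate([1807, 0, 0]) stool();
translate([0, 0, 398]) beam(2144);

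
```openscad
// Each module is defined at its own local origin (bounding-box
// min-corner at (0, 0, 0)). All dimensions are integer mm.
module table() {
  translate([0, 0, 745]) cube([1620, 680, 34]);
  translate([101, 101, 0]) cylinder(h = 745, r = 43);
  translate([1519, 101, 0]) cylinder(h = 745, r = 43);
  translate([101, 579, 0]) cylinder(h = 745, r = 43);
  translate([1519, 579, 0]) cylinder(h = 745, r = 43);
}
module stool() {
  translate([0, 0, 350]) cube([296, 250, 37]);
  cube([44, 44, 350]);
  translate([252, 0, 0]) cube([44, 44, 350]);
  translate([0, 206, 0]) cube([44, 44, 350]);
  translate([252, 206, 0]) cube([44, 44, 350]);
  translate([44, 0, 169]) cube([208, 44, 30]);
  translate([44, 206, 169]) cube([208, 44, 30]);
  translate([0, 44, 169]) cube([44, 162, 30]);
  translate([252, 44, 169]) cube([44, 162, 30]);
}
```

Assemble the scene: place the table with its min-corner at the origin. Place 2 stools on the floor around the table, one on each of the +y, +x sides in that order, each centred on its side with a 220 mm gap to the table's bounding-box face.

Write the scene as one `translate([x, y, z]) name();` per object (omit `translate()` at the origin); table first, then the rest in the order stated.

table();
translate([662, 900, 0]) stool();
translate([1840, 215, 0]) stool();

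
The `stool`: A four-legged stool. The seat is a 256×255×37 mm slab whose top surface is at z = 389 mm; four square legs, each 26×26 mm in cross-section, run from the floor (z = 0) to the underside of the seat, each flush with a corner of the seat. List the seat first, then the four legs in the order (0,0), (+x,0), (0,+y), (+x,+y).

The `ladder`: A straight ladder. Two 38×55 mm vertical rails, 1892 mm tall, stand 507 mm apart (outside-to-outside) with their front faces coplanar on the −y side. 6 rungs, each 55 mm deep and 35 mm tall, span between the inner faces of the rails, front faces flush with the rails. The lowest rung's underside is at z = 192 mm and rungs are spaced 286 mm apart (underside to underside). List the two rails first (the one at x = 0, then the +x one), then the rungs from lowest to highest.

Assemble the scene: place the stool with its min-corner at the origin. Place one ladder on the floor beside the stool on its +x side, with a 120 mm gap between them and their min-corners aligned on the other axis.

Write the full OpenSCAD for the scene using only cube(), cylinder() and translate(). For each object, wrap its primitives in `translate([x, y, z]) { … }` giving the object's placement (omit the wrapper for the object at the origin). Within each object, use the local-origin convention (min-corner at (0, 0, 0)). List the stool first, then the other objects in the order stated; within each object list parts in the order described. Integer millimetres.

translate([0, 0, 352]) cube([256, 255, 37]);
cube([26, 26, 352]);
translate([230, 0, 0]) cube([26, 26, 352]);
translate([0, 229, 0]) cube([26, 26, 352]);
translate([230, 229, 0]) cube([26, 26, 352]);
translate([376, 0, 0]) {
  cube([38, 55, 1892]);
  translate([469, 0, 0]) cube([38, 55, 1892]);
  translate([38, 0, 192]) cube([431, 55, 35]);
  translate([38, 0, 478]) cube([431, 55, 35]);
  translate([38, 0, 764]) cube([431, 55, 35]);
  translate([38, 0, 1050]) cube([431, 55, 35]);
  translate([38, 0, 1336]) cube([431, 55, 35]);
  translate([38, 0, 1622]) cube([431, 55, 35]);
}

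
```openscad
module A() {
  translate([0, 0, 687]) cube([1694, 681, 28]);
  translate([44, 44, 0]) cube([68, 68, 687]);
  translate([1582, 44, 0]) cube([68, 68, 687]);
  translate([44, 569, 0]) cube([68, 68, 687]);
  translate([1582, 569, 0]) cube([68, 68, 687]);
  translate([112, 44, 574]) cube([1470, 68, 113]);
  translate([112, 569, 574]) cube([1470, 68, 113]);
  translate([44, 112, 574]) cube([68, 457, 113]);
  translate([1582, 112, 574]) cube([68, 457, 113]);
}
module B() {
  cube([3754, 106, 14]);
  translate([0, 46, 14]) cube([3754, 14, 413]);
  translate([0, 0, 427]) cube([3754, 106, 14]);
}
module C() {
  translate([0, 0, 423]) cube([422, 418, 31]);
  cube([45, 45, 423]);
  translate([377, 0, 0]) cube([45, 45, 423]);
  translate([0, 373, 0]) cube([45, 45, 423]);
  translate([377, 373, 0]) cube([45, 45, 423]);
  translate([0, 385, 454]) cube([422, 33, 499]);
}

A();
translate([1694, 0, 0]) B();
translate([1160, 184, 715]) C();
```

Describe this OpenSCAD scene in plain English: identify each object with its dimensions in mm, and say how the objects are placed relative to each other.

A is a table: top 1694 mm (x) × 681 mm (y), 28 mm thick, upper face at z = 715 mm, on four 68×68 mm square legs, each inset 44 mm from the nearest pair of top edges, running from z = 0 to the bottom of the top. Four apron rails, 68 mm thick and 113 mm tall, run between adjacent legs with their top edges flush with the underside of the top and their outer faces flush with the legs' outer faces.

B is an I-beam lying along x, 3754 mm long. Overall section height 441 mm. Two flanges 106 mm wide (y) and 14 mm thick, one on the floor and one at the top; a web 14 mm thick runs between them, centred on the flange width.

C is a chair: 422×418 mm seat, 31 mm thick, top at z = 454 mm, on four 45 mm square corner legs flush with the seat edges. A 33 mm thick backrest slab spans the full seat width, extending 499 mm above the seat top, its back face flush with the seat's +y edge.

The I-beam is against the table's +x side, with their −y faces flush. The chair is on top of the table.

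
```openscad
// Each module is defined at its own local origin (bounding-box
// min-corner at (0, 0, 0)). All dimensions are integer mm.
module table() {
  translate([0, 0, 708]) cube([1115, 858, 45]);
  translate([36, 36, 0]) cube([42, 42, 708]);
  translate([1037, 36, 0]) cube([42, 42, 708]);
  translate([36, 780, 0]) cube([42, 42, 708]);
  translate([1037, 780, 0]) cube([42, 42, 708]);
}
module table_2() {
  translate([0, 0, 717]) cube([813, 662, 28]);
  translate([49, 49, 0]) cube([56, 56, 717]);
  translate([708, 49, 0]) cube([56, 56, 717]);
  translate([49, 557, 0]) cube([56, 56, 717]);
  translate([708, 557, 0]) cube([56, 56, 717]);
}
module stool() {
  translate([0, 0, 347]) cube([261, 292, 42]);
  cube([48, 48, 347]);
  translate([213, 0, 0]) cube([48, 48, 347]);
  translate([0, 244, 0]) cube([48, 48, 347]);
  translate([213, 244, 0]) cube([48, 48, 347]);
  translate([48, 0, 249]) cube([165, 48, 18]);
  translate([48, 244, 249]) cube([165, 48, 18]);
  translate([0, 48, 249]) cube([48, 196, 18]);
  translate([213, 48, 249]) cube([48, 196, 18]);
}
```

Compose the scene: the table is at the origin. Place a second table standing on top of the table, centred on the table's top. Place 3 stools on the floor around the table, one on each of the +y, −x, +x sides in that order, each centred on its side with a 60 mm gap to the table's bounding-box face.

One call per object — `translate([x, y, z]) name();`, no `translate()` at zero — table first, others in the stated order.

table();
translate([151, 98, 753]) table_2();
translate([427, 918, 0]) stool();
translate([-321, 283, 0]) stool();
translate([1175, 283, 0]) stool();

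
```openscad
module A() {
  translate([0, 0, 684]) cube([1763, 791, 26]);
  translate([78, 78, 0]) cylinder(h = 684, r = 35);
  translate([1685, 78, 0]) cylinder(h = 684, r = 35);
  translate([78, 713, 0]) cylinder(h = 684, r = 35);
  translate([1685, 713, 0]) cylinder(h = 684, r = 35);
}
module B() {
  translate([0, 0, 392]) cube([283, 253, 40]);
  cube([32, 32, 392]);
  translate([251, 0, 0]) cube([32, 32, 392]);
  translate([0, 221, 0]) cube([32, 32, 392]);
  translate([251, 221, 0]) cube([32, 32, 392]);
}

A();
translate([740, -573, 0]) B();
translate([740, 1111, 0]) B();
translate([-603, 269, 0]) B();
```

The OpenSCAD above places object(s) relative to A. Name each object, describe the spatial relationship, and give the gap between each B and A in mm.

Each stool's nearest face is 320 mm from the table's bounding box.

A is a table. B is a stool. Three stools sit around the table at the −y, +y, −x sides. The gap between each stool and the table is 320 mm.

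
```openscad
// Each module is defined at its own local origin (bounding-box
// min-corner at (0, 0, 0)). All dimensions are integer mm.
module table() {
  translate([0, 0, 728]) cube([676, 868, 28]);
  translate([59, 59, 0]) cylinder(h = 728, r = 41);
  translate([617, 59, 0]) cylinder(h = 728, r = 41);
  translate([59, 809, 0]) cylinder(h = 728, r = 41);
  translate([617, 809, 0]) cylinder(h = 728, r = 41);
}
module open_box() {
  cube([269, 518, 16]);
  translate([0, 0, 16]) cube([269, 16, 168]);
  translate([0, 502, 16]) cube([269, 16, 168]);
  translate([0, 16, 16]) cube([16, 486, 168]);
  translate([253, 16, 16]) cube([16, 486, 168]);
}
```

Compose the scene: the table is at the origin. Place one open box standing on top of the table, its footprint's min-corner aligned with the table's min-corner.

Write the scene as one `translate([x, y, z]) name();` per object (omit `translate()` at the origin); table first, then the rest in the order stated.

table();
translate([0, 0, 756]) open_box();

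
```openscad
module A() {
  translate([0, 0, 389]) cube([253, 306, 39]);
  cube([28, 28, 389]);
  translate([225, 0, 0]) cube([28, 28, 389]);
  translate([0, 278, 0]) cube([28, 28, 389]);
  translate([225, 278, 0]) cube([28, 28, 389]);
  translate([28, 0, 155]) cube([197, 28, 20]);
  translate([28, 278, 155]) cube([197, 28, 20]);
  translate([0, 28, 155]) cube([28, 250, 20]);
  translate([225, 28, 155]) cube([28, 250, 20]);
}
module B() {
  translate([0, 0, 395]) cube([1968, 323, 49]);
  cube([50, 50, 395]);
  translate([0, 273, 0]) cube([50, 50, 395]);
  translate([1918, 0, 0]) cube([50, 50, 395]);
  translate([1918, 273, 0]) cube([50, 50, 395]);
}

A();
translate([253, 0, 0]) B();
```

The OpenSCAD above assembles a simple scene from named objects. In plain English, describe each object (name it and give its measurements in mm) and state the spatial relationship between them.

A is a four-legged stool. The seat is a 253×306×39 mm slab whose top surface is at z = 428 mm; four square legs, each 28×28 mm in cross-section, run from the floor (z = 0) to the underside of the seat, each flush with a corner of the seat. Four stretchers, 28 mm wide and 20 mm tall, connect adjacent legs with their undersides at z = 155 mm, each running between the inner faces of the legs it joins and aligned with the legs' outer faces on the other axis.

B is a long wooden bench with a 1968 mm (x) × 323 mm (y) seat, 49 mm thick, its top surface 444 mm above the floor. Four 50 mm square legs at the seat corners, flush with the edges, run from z = 0 to the seat underside.

The bench is against the stool's +x side, with their −y faces flush.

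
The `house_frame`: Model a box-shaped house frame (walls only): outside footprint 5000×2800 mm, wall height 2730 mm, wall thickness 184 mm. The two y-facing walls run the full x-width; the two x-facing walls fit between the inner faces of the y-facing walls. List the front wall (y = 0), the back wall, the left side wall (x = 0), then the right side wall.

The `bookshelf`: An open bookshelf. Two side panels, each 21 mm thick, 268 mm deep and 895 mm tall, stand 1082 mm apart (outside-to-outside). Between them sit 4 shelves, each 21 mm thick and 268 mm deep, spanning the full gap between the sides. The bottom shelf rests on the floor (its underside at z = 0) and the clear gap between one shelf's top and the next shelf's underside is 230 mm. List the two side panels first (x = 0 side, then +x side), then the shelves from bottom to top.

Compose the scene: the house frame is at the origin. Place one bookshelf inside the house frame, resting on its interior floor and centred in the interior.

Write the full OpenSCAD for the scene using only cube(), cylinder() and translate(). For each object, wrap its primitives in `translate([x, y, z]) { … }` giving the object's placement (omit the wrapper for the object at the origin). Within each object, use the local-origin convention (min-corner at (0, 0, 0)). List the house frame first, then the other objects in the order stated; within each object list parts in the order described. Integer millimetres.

cube([5000, 184, 2730]);
translate([0, 2616, 0]) cube([5000, 184, 2730]);
translate([0, 184, 0]) cube([184, 2432, 2730]);
translate([4816, 184, 0]) cube([184, 2432, 2730]);
translate([1959, 1266, 0]) {
  cube([21, 268, 895]);
  translate([1061, 0, 0]) cube([21, 268, 895]);
  translate([21, 0, 0]) cube([1040, 268, 21]);
  translate([21, 0, 251]) cube([1040, 268, 21]);
  translate([21, 0, 502]) cube([1040, 268, 21]);
  translate([21, 0, 753]) cube([1040, 268, 21]);
}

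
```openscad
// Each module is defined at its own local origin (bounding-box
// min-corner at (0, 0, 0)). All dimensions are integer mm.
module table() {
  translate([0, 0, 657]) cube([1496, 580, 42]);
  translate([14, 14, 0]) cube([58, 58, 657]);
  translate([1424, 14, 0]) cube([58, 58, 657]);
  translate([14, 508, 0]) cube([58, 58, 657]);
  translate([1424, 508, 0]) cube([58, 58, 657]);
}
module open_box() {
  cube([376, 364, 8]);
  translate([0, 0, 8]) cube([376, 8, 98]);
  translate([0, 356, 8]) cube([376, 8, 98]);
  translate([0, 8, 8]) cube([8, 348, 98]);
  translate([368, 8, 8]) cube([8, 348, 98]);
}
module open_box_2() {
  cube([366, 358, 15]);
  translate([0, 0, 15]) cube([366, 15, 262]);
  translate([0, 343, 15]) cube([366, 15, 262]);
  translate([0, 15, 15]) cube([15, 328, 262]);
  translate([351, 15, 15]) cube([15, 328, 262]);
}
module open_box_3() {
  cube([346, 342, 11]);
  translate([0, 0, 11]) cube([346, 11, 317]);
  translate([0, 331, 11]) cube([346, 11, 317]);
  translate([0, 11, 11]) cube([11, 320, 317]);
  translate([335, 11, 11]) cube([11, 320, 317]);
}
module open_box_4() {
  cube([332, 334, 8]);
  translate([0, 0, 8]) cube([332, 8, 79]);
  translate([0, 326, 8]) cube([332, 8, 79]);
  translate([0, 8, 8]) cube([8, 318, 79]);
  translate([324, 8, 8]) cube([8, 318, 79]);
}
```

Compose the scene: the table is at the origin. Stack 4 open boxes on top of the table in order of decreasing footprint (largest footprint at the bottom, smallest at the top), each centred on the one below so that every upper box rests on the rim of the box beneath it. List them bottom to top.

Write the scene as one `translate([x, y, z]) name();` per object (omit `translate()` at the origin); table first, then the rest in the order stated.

table();
translate([560, 108, 699]) open_box();
translate([565, 111, 805]) open_box_2();
translate([575, 119, 1082]) open_box_3();
translate([582, 123, 1410]) open_box_4();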